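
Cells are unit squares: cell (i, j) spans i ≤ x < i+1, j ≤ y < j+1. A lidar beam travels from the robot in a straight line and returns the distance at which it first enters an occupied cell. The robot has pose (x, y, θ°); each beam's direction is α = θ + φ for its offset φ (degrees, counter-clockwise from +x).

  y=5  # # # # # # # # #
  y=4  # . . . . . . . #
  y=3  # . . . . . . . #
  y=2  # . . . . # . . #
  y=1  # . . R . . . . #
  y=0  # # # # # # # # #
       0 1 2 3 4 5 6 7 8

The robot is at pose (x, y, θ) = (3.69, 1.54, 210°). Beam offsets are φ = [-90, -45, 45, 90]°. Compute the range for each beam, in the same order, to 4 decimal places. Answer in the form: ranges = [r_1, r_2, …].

ranges = [3.9953, 2.7849, 0.5590, 0.6235]

beam 1: φ=-90°, α=120°
  cosα=-0.5000 sinα=0.8660 | (3,1) | tMaxX 1.3800 tMaxY 0.5312 | tΔX 2.0000 tΔY 1.1547
    t=0.5312 [y] (3,2)
    t=1.3800 [x] (2,2)
    t=1.6859 [y] (2,3)
    t=2.8406 [y] (2,4)
    t=3.3800 [x] (1,4)
    t=3.9953 [y] (1,5) — stop
  → r_1 = 3.9953
beam 2: φ=-45°, α=165°
  cosα=-0.9659 sinα=0.2588 | (3,1) | tMaxX 0.7143 tMaxY 1.7773 | tΔX 1.0353 tΔY 3.8637
    t=0.7143 [x] (2,1)
    t=1.7496 [x] (1,1)
    t=1.7773 [y] (1,2)
    t=2.7849 [x] (0,2) — stop
  → r_2 = 2.7849
beam 3: φ=45°, α=255°
  cosα=-0.2588 sinα=-0.9659 | (3,1) | tMaxX 2.6660 tMaxY 0.5590 | tΔX 3.8637 tΔY 1.0353
    t=0.5590 [y] (3,0) — stop
  → r_3 = 0.5590
beam 4: φ=90°, α=300°
  cosα=0.5000 sinα=-0.8660 | (3,1) | tMaxX 0.6200 tMaxY 0.6235 | tΔX 2.0000 tΔY 1.1547
    t=0.6200 [x] (4,1)
    t=0.6235 [y] (4,0) — stop
  → r_4 = 0.6235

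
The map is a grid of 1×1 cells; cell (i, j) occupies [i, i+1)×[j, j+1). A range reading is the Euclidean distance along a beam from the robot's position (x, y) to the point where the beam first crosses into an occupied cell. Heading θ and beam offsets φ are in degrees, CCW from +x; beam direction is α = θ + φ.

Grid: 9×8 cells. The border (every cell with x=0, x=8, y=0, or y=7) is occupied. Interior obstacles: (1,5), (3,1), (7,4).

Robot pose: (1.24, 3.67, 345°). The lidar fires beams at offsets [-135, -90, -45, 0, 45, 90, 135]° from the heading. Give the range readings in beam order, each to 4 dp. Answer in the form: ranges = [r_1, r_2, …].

beam 1: φ=-135°, α=210°
  dir = (cos 210°, sin 210°) = (-0.8660, -0.5000); from cell (1,3)
  next x-line at t=0.2771, next y-line at t=1.3400; Δt_x=1.1547, Δt_y=2.0000
    x: enter (0,3) at t=0.2771 ← occupied
  → r_1 = 0.2771
beam 2: φ=-90°, α=255°
  dir = (cos 255°, sin 255°) = (-0.2588, -0.9659); from cell (1,3)
  next x-line at t=0.9273, next y-line at t=0.6936; Δt_x=3.8637, Δt_y=1.0353
    y: enter (1,2) at t=0.6936
    x: enter (0,2) at t=0.9273 ← occupied
  → r_2 = 0.9273
beam 3: φ=-45°, α=300°
  dir = (cos 300°, sin 300°) = (0.5000, -0.8660); from cell (1,3)
  next x-line at t=1.5200, next y-line at t=0.7736; Δt_x=2.0000, Δt_y=1.1547
    y: enter (1,2) at t=0.7736
    x: enter (2,2) at t=1.5200
    y: enter (2,1) at t=1.9283
    y: enter (2,0) at t=3.0831 ← occupied
  → r_3 = 3.0831
beam 4: φ=0°, α=345°
  dir = (cos 345°, sin 345°) = (0.9659, -0.2588); from cell (1,3)
  next x-line at t=0.7868, next y-line at t=2.5887; Δt_x=1.0353, Δt_y=3.8637
    x: enter (2,3) at t=0.7868
    x: enter (3,3) at t=1.8221
    y: enter (3,2) at t=2.5887
    x: enter (4,2) at t=2.8574
    x: enter (5,2) at t=3.8926
    x: enter (6,2) at t=4.9279
    x: enter (7,2) at t=5.9632
    y: enter (7,1) at t=6.4524
    x: enter (8,1) at t=6.9985 ← occupied
  → r_4 = 6.9985
beam 5: φ=45°, α=30°
  dir = (cos 30°, sin 30°) = (0.8660, 0.5000); from cell (1,3)
  next x-line at t=0.8776, next y-line at t=0.6600; Δt_x=1.1547, Δt_y=2.0000
    y: enter (1,4) at t=0.6600
    x: enter (2,4) at t=0.8776
    x: enter (3,4) at t=2.0323
    y: enter (3,5) at t=2.6600
    x: enter (4,5) at t=3.1870
    x: enter (5,5) at t=4.3417
    y: enter (5,6) at t=4.6600
    x: enter (6,6) at t=5.4964
    x: enter (7,6) at t=6.6511
    y: enter (7,7) at t=6.6600 ← occupied
  → r_5 = 6.6600
beam 6: φ=90°, α=75°
  dir = (cos 75°, sin 75°) = (0.2588, 0.9659); from cell (1,3)
  next x-line at t=2.9364, next y-line at t=0.3416; Δt_x=3.8637, Δt_y=1.0353
    y: enter (1,4) at t=0.3416
    y: enter (1,5) at t=1.3769 ← occupied
  → r_6 = 1.3769
beam 7: φ=135°, α=120°
  dir = (cos 120°, sin 120°) = (-0.5000, 0.8660); from cell (1,3)
  next x-line at t=0.4800, next y-line at t=0.3811; Δt_x=2.0000, Δt_y=1.1547
    y: enter (1,4) at t=0.3811
    x: enter (0,4) at t=0.4800 ← occupied
  → r_7 = 0.4800

ranges = [0.2771, 0.9273, 3.0831, 6.9985, 6.6600, 1.3769, 0.4800]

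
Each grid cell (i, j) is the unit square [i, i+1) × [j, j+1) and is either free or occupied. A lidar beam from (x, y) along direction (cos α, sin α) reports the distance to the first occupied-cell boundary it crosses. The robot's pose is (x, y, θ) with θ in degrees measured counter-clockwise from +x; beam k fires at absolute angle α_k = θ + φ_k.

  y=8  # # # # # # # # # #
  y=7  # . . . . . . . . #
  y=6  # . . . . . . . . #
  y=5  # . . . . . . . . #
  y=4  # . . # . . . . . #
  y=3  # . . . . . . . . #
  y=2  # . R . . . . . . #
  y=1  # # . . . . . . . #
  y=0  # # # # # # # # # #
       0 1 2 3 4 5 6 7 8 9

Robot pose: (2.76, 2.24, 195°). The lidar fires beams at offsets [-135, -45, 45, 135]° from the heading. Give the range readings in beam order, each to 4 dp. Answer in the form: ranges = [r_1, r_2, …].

ranges = [2.0323, 2.0323, 1.4318, 2.4800]

beam 1: φ=-135°, α=60°
  cosα=0.5000 sinα=0.8660 | (2,2) | tMaxX 0.4800 tMaxY 0.8776 | tΔX 2.0000 tΔY 1.1547
    t=0.4800 [x] (3,2)
    t=0.8776 [y] (3,3)
    t=2.0323 [y] (3,4) — stop
  → r_1 = 2.0323
beam 2: φ=-45°, α=150°
  cosα=-0.8660 sinα=0.5000 | (2,2) | tMaxX 0.8776 tMaxY 1.5200 | tΔX 1.1547 tΔY 2.0000
    t=0.8776 [x] (1,2)
    t=1.5200 [y] (1,3)
    t=2.0323 [x] (0,3) — stop
  → r_2 = 2.0323
beam 3: φ=45°, α=240°
  cosα=-0.5000 sinα=-0.8660 | (2,2) | tMaxX 1.5200 tMaxY 0.2771 | tΔX 2.0000 tΔY 1.1547
    t=0.2771 [y] (2,1)
    t=1.4318 [y] (2,0) — stop
  → r_3 = 1.4318
beam 4: φ=135°, α=330°
  cosα=0.8660 sinα=-0.5000 | (2,2) | tMaxX 0.2771 tMaxY 0.4800 | tΔX 1.1547 tΔY 2.0000
    t=0.2771 [x] (3,2)
    t=0.4800 [y] (3,1)
    t=1.4318 [x] (4,1)
    t=2.4800 [y] (4,0) — stop
  → r_4 = 2.4800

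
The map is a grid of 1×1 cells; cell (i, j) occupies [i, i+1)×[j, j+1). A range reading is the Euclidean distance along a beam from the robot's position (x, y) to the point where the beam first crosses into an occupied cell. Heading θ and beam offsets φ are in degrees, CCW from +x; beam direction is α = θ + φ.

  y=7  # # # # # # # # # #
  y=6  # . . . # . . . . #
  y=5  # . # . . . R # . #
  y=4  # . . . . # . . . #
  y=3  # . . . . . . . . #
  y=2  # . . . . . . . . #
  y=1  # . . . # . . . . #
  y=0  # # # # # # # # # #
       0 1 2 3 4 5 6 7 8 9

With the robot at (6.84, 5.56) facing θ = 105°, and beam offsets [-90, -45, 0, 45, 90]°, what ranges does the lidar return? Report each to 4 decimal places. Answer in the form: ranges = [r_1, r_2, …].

beam 1: φ=-90°, α=15°
  cosα=0.9659 sinα=0.2588 | (6,5) | tMaxX 0.1656 tMaxY 1.7000 | tΔX 1.0353 tΔY 3.8637
    t=0.1656 [x] (7,5) — stop
  → r_1 = 0.1656
beam 2: φ=-45°, α=60°
  cosα=0.5000 sinα=0.8660 | (6,5) | tMaxX 0.3200 tMaxY 0.5081 | tΔX 2.0000 tΔY 1.1547
    t=0.3200 [x] (7,5) — stop
  → r_2 = 0.3200
beam 3: φ=0°, α=105°
  cosα=-0.2588 sinα=0.9659 | (6,5) | tMaxX 3.2455 tMaxY 0.4555 | tΔX 3.8637 tΔY 1.0353
    t=0.4555 [y] (6,6)
    t=1.4908 [y] (6,7) — stop
  → r_3 = 1.4908
beam 4: φ=45°, α=150°
  cosα=-0.8660 sinα=0.5000 | (6,5) | tMaxX 0.9699 tMaxY 0.8800 | tΔX 1.1547 tΔY 2.0000
    t=0.8800 [y] (6,6)
    t=0.9699 [x] (5,6)
    t=2.1246 [x] (4,6) — stop
  → r_4 = 2.1246
beam 5: φ=90°, α=195°
  cosα=-0.9659 sinα=-0.2588 | (6,5) | tMaxX 0.8696 tMaxY 2.1637 | tΔX 1.0353 tΔY 3.8637
    t=0.8696 [x] (5,5)
    t=1.9049 [x] (4,5)
    t=2.1637 [y] (4,4)
    t=2.9402 [x] (3,4)
    t=3.9755 [x] (2,4)
    t=5.0107 [x] (1,4)
    t=6.0274 [y] (1,3)
    t=6.0460 [x] (0,3) — stop
  → r_5 = 6.0460

ranges = [0.1656, 0.3200, 1.4908, 2.1246, 6.0460]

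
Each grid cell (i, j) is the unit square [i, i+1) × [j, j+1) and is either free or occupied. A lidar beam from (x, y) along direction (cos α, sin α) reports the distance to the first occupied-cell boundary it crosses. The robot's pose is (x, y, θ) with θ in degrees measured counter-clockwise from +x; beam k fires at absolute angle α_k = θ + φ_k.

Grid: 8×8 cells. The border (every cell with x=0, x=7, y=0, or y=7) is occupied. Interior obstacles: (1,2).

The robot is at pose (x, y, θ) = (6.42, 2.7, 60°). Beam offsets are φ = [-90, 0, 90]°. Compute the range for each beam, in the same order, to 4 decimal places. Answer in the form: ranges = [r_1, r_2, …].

ranges = [0.6697, 1.1600, 6.2585]

beam 1: φ=-90°, α=330°
  cosα=0.8660 sinα=-0.5000 | (6,2) | tMaxX 0.6697 tMaxY 1.4000 | tΔX 1.1547 tΔY 2.0000
    t=0.6697 [x] (7,2) — stop
  → r_1 = 0.6697
beam 2: φ=0°, α=60°
  cosα=0.5000 sinα=0.8660 | (6,2) | tMaxX 1.1600 tMaxY 0.3464 | tΔX 2.0000 tΔY 1.1547
    t=0.3464 [y] (6,3)
    t=1.1600 [x] (7,3) — stop
  → r_2 = 1.1600
beam 3: φ=90°, α=150°
  cosα=-0.8660 sinα=0.5000 | (6,2) | tMaxX 0.4850 tMaxY 0.6000 | tΔX 1.1547 tΔY 2.0000
    t=0.4850 [x] (5,2)
    t=0.6000 [y] (5,3)
    t=1.6397 [x] (4,3)
    t=2.6000 [y] (4,4)
    t=2.7944 [x] (3,4)
    t=3.9491 [x] (2,4)
    t=4.6000 [y] (2,5)
    t=5.1038 [x] (1,5)
    t=6.2585 [x] (0,5) — stop
  → r_3 = 6.2585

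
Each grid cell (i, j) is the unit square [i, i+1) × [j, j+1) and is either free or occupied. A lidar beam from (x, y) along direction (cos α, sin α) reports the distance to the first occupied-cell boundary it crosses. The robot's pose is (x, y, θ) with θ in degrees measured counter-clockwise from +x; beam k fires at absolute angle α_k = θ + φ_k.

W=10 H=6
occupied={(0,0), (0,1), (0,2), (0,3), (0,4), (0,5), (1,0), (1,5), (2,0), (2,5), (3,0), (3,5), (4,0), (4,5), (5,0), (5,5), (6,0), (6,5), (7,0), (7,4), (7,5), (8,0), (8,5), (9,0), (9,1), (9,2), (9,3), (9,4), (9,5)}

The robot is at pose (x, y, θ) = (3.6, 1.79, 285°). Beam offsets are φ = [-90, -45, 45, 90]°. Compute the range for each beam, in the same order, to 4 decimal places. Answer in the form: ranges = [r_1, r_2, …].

ranges = [2.6917, 0.9122, 1.5800, 5.5905]

beam 1: φ=-90°, α=195°
  dir = (cos 195°, sin 195°) = (-0.9659, -0.2588); from cell (3,1)
  next x-line at t=0.6212, next y-line at t=3.0523; Δt_x=1.0353, Δt_y=3.8637
    x: enter (2,1) at t=0.6212
    x: enter (1,1) at t=1.6564
    x: enter (0,1) at t=2.6917 ← occupied
  → r_1 = 2.6917
beam 2: φ=-45°, α=240°
  dir = (cos 240°, sin 240°) = (-0.5000, -0.8660); from cell (3,1)
  next x-line at t=1.2000, next y-line at t=0.9122; Δt_x=2.0000, Δt_y=1.1547
    y: enter (3,0) at t=0.9122 ← occupied
  → r_2 = 0.9122
beam 3: φ=45°, α=330°
  dir = (cos 330°, sin 330°) = (0.8660, -0.5000); from cell (3,1)
  next x-line at t=0.4619, next y-line at t=1.5800; Δt_x=1.1547, Δt_y=2.0000
    x: enter (4,1) at t=0.4619
    y: enter (4,0) at t=1.5800 ← occupied
  → r_3 = 1.5800
beam 4: φ=90°, α=15°
  dir = (cos 15°, sin 15°) = (0.9659, 0.2588); from cell (3,1)
  next x-line at t=0.4141, next y-line at t=0.8114; Δt_x=1.0353, Δt_y=3.8637
    x: enter (4,1) at t=0.4141
    y: enter (4,2) at t=0.8114
    x: enter (5,2) at t=1.4494
    x: enter (6,2) at t=2.4847
    x: enter (7,2) at t=3.5199
    x: enter (8,2) at t=4.5552
    y: enter (8,3) at t=4.6751
    x: enter (9,3) at t=5.5905 ← occupied
  → r_4 = 5.5905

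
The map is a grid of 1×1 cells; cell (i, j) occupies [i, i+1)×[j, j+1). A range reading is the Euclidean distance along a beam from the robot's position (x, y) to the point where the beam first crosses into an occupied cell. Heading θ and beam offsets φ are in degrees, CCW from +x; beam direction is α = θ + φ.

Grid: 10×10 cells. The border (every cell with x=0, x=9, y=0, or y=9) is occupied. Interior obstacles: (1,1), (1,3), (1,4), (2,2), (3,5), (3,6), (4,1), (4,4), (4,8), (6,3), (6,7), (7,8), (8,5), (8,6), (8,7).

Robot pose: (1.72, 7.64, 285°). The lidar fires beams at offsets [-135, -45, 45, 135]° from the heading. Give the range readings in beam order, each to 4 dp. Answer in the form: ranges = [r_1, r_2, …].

beam 1: φ=-135°, α=150°
  cosα=-0.8660 sinα=0.5000 | (1,7) | tMaxX 0.8314 tMaxY 0.7200 | tΔX 1.1547 tΔY 2.0000
    t=0.7200 [y] (1,8)
    t=0.8314 [x] (0,8) — stop
  → r_1 = 0.8314
beam 2: φ=-45°, α=240°
  cosα=-0.5000 sinα=-0.8660 | (1,7) | tMaxX 1.4400 tMaxY 0.7390 | tΔX 2.0000 tΔY 1.1547
    t=0.7390 [y] (1,6)
    t=1.4400 [x] (0,6) — stop
  → r_2 = 1.4400
beam 3: φ=45°, α=330°
  cosα=0.8660 sinα=-0.5000 | (1,7) | tMaxX 0.3233 tMaxY 1.2800 | tΔX 1.1547 tΔY 2.0000
    t=0.3233 [x] (2,7)
    t=1.2800 [y] (2,6)
    t=1.4780 [x] (3,6) — stop
  → r_3 = 1.4780
beam 4: φ=135°, α=60°
  cosα=0.5000 sinα=0.8660 | (1,7) | tMaxX 0.5600 tMaxY 0.4157 | tΔX 2.0000 tΔY 1.1547
    t=0.4157 [y] (1,8)
    t=0.5600 [x] (2,8)
    t=1.5704 [y] (2,9) — stop
  → r_4 = 1.5704

ranges = [0.8314, 1.4400, 1.4780, 1.5704]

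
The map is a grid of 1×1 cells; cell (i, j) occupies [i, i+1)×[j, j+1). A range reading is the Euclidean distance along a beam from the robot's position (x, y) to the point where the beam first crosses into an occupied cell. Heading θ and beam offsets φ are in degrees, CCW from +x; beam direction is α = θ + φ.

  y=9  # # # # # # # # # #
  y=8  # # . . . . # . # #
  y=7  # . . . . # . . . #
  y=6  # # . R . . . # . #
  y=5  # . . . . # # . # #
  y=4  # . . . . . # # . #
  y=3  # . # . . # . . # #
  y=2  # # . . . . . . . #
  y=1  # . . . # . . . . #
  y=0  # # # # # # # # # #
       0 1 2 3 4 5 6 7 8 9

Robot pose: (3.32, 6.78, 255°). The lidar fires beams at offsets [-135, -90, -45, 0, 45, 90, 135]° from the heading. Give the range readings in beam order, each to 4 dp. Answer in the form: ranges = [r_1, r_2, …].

beam 1: φ=-135°, α=120°
  dir = (cos 120°, sin 120°) = (-0.5000, 0.8660); from cell (3,6)
  next x-line at t=0.6400, next y-line at t=0.2540; Δt_x=2.0000, Δt_y=1.1547
    y: enter (3,7) at t=0.2540
    x: enter (2,7) at t=0.6400
    y: enter (2,8) at t=1.4087
    y: enter (2,9) at t=2.5634 ← occupied
  → r_1 = 2.5634
beam 2: φ=-90°, α=165°
  dir = (cos 165°, sin 165°) = (-0.9659, 0.2588); from cell (3,6)
  next x-line at t=0.3313, next y-line at t=0.8500; Δt_x=1.0353, Δt_y=3.8637
    x: enter (2,6) at t=0.3313
    y: enter (2,7) at t=0.8500
    x: enter (1,7) at t=1.3666
    x: enter (0,7) at t=2.4018 ← occupied
  → r_2 = 2.4018
beam 3: φ=-45°, α=210°
  dir = (cos 210°, sin 210°) = (-0.8660, -0.5000); from cell (3,6)
  next x-line at t=0.3695, next y-line at t=1.5600; Δt_x=1.1547, Δt_y=2.0000
    x: enter (2,6) at t=0.3695
    x: enter (1,6) at t=1.5242 ← occupied
  → r_3 = 1.5242
beam 4: φ=0°, α=255°
  dir = (cos 255°, sin 255°) = (-0.2588, -0.9659); from cell (3,6)
  next x-line at t=1.2364, next y-line at t=0.8075; Δt_x=3.8637, Δt_y=1.0353
    y: enter (3,5) at t=0.8075
    x: enter (2,5) at t=1.2364
    y: enter (2,4) at t=1.8428
    y: enter (2,3) at t=2.8781 ← occupied
  → r_4 = 2.8781
beam 5: φ=45°, α=300°
  dir = (cos 300°, sin 300°) = (0.5000, -0.8660); from cell (3,6)
  next x-line at t=1.3600, next y-line at t=0.9007; Δt_x=2.0000, Δt_y=1.1547
    y: enter (3,5) at t=0.9007
    x: enter (4,5) at t=1.3600
    y: enter (4,4) at t=2.0554
    y: enter (4,3) at t=3.2101
    x: enter (5,3) at t=3.3600 ← occupied
  → r_5 = 3.3600
beam 6: φ=90°, α=345°
  dir = (cos 345°, sin 345°) = (0.9659, -0.2588); from cell (3,6)
  next x-line at t=0.7040, next y-line at t=3.0137; Δt_x=1.0353, Δt_y=3.8637
    x: enter (4,6) at t=0.7040
    x: enter (5,6) at t=1.7393
    x: enter (6,6) at t=2.7745
    y: enter (6,5) at t=3.0137 ← occupied
  → r_6 = 3.0137
beam 7: φ=135°, α=30°
  dir = (cos 30°, sin 30°) = (0.8660, 0.5000); from cell (3,6)
  next x-line at t=0.7852, next y-line at t=0.4400; Δt_x=1.1547, Δt_y=2.0000
    y: enter (3,7) at t=0.4400
    x: enter (4,7) at t=0.7852
    x: enter (5,7) at t=1.9399 ← occupied
  → r_7 = 1.9399

ranges = [2.5634, 2.4018, 1.5242, 2.8781, 3.3600, 3.0137, 1.9399]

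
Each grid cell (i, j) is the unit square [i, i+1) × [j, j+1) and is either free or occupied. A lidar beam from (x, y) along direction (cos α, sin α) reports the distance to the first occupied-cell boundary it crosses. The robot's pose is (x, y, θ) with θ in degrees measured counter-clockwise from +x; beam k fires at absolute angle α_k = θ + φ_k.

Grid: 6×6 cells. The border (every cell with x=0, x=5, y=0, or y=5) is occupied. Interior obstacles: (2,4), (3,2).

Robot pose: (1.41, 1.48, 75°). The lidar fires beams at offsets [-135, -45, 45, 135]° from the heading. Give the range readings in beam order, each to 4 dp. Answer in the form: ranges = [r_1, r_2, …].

beam 1: φ=-135°, α=300°
  d=(0.5000,-0.8660)  start (1,1)  tX=1.1800 tY=0.5543  stride 1/|dx|=2.0000 1/|dy|=1.1547
    cross y-line → (1,0), t=0.5543 (wall)
  → r_1 = 0.5543
beam 2: φ=-45°, α=30°
  d=(0.8660,0.5000)  start (1,1)  tX=0.6813 tY=1.0400  stride 1/|dx|=1.1547 1/|dy|=2.0000
    cross x-line → (2,1), t=0.6813
    cross y-line → (2,2), t=1.0400
    cross x-line → (3,2), t=1.8360 (wall)
  → r_2 = 1.8360
beam 3: φ=45°, α=120°
  d=(-0.5000,0.8660)  start (1,1)  tX=0.8200 tY=0.6004  stride 1/|dx|=2.0000 1/|dy|=1.1547
    cross y-line → (1,2), t=0.6004
    cross x-line → (0,2), t=0.8200 (wall)
  → r_3 = 0.8200
beam 4: φ=135°, α=210°
  d=(-0.8660,-0.5000)  start (1,1)  tX=0.4734 tY=0.9600  stride 1/|dx|=1.1547 1/|dy|=2.0000
    cross x-line → (0,1), t=0.4734 (wall)
  → r_4 = 0.4734

ranges = [0.5543, 1.8360, 0.8200, 0.4734]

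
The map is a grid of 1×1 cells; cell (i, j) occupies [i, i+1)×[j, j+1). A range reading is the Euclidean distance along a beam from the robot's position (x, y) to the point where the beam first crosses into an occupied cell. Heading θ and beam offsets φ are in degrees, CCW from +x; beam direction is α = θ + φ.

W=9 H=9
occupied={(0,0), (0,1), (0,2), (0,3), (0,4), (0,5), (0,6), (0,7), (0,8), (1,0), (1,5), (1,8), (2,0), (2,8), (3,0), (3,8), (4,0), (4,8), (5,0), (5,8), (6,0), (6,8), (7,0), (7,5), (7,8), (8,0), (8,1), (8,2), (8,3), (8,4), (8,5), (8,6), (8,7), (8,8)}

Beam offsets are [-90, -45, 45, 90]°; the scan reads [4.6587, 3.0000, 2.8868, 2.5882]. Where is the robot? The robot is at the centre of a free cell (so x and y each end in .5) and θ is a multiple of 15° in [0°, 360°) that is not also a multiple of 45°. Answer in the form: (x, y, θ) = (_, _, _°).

(x, y, θ) = (4.5, 3.5, 195°)

The pose lattice has 47·16 = 752 candidates. Test each by forward raycasting.
  (5.5, 3.5, 195°): beam 2 = 4.0415 ≠ 3.0000 ✗
  (3.5, 2.5, 150°): beam 1 = 6.3509 ≠ 4.6587 ✗
  (5.5, 6.5, 105°): beam 1 = 2.5882 ≠ 4.6587 ✗
  (6.5, 3.5, 105°): beam 1 = 1.5529 ≠ 4.6587 ✗
  …
  (4.5, 3.5, 195°): r_1=4.6587, r_2=3.0000, r_3=2.8868, r_4=2.5882 — all match ✓
No second candidate reproduces the full scan.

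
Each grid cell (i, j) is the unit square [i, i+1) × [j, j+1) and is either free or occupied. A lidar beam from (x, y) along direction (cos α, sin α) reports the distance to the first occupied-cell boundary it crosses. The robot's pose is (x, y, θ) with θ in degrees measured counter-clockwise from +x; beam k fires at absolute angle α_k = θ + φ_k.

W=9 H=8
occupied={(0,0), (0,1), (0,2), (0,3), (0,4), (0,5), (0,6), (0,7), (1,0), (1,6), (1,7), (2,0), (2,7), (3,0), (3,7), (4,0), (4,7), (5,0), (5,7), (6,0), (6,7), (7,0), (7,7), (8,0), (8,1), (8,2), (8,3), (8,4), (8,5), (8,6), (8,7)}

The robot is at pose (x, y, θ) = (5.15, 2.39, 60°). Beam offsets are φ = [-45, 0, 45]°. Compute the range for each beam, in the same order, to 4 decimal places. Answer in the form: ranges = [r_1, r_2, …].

beam 1: φ=-45°, α=15°
  d=(0.9659,0.2588)  start (5,2)  tX=0.8800 tY=2.3569  stride 1/|dx|=1.0353 1/|dy|=3.8637
    cross x-line → (6,2), t=0.8800
    cross x-line → (7,2), t=1.9153
    cross y-line → (7,3), t=2.3569
    cross x-line → (8,3), t=2.9505 (wall)
  → r_1 = 2.9505
beam 2: φ=0°, α=60°
  d=(0.5000,0.8660)  start (5,2)  tX=1.7000 tY=0.7044  stride 1/|dx|=2.0000 1/|dy|=1.1547
    cross y-line → (5,3), t=0.7044
    cross x-line → (6,3), t=1.7000
    cross y-line → (6,4), t=1.8591
    cross y-line → (6,5), t=3.0138
    cross x-line → (7,5), t=3.7000
    cross y-line → (7,6), t=4.1685
    cross y-line → (7,7), t=5.3232 (wall)
  → r_2 = 5.3232
beam 3: φ=45°, α=105°
  d=(-0.2588,0.9659)  start (5,2)  tX=0.5796 tY=0.6315  stride 1/|dx|=3.8637 1/|dy|=1.0353
    cross x-line → (4,2), t=0.5796
    cross y-line → (4,3), t=0.6315
    cross y-line → (4,4), t=1.6668
    cross y-line → (4,5), t=2.7021
    cross y-line → (4,6), t=3.7373
    cross x-line → (3,6), t=4.4433
    cross y-line → (3,7), t=4.7726 (wall)
  → r_3 = 4.7726

ranges = [2.9505, 5.3232, 4.7726]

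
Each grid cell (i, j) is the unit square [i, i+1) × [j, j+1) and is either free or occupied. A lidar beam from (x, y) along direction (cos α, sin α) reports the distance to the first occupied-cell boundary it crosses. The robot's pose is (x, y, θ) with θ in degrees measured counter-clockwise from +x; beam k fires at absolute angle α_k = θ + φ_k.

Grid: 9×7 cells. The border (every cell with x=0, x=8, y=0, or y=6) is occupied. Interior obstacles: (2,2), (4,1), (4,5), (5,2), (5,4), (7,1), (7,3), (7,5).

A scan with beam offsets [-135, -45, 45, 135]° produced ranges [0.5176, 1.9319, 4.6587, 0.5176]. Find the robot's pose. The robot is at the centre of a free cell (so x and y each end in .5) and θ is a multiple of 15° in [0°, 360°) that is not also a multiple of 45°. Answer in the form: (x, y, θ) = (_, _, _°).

(x, y, θ) = (1.5, 1.5, 30°)

Candidates: 27 free-cell centres × 16 headings = 432 poses. Raycast each; keep the one whose scan matches to 4 dp.
  (6.5, 5.5, 345°): beam 1 = 1.0000 ≠ 0.5176 ✗
  (1.5, 5.5, 165°): beam 1 = 1.0000 ≠ 0.5176 ✗
  (4.5, 2.5, 105°): beam 1 = 0.5774 ≠ 0.5176 ✗
  (7.5, 2.5, 15°): beam 1 = 0.5774 ≠ 0.5176 ✗
  …
  (1.5, 1.5, 30°): r_1=0.5176, r_2=1.9319, r_3=4.6587, r_4=0.5176 — all match ✓
No second candidate reproduces the full scan.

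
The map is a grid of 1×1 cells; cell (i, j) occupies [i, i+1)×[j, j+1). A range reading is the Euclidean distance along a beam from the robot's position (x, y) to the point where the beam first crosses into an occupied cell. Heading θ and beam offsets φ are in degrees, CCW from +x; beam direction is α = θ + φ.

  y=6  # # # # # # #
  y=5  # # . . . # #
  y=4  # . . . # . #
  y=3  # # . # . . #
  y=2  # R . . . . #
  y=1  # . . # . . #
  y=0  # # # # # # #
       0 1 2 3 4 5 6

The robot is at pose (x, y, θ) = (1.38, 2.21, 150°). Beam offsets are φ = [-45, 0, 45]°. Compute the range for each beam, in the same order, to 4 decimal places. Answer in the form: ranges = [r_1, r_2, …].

beam 1: φ=-45°, α=105°
  cosα=-0.2588 sinα=0.9659 | (1,2) | tMaxX 1.4682 tMaxY 0.8179 | tΔX 3.8637 tΔY 1.0353
    t=0.8179 [y] (1,3) — stop
  → r_1 = 0.8179
beam 2: φ=0°, α=150°
  cosα=-0.8660 sinα=0.5000 | (1,2) | tMaxX 0.4388 tMaxY 1.5800 | tΔX 1.1547 tΔY 2.0000
    t=0.4388 [x] (0,2) — stop
  → r_2 = 0.4388
beam 3: φ=45°, α=195°
  cosα=-0.9659 sinα=-0.2588 | (1,2) | tMaxX 0.3934 tMaxY 0.8114 | tΔX 1.0353 tΔY 3.8637
    t=0.3934 [x] (0,2) — stop
  → r_3 = 0.3934

ranges = [0.8179, 0.4388, 0.3934]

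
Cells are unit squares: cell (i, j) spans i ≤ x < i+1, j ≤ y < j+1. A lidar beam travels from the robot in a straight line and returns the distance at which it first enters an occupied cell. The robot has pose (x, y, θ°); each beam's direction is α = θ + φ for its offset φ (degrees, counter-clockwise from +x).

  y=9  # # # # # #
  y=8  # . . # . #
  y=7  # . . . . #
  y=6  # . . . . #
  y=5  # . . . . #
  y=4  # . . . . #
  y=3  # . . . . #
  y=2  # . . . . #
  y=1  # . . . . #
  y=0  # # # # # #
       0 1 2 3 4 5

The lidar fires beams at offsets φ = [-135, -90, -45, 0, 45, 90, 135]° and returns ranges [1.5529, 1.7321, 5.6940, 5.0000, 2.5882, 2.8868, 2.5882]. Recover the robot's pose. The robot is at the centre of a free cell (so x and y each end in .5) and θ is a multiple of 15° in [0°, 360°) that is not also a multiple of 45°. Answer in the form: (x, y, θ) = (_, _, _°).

(x, y, θ) = (3.5, 3.5, 120°)

The pose lattice has 31·16 = 496 candidates. Test each by forward raycasting.
  (2.5, 7.5, 240°): beam 3 = 1.5529 ≠ 5.6940 ✗
  (1.5, 5.5, 75°): beam 1 = 5.1962 ≠ 1.5529 ✗
  (1.5, 8.5, 15°): beam 1 = 1.0000 ≠ 1.5529 ✗
  (4.5, 6.5, 210°): beam 1 = 1.9319 ≠ 1.5529 ✗
  (1.5, 8.5, 165°): beam 1 = 1.0000 ≠ 1.5529 ✗
  …
  (3.5, 3.5, 120°): r_1=1.5529, r_2=1.7321, r_3=5.6940, r_4=5.0000, r_5=2.5882, r_6=2.8868, r_7=2.5882 — all match ✓
No second candidate reproduces the full scan.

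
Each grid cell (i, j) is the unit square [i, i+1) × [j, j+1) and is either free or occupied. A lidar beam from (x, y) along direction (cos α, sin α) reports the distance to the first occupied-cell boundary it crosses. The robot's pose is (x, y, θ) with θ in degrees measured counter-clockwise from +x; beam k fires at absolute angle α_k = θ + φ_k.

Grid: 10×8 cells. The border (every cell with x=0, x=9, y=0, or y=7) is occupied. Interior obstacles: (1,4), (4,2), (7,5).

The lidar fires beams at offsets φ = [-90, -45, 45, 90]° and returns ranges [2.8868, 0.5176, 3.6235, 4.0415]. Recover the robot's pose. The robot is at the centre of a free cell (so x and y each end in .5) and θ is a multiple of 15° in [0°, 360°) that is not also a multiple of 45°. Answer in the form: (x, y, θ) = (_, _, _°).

(x, y, θ) = (2.5, 4.5, 210°)

Enumerate (i+0.5, j+0.5, θ) over the 45 free cells and 16 admissible headings. For each, cast all 4 beams and compare to the given ranges.
  (6.5, 1.5, 105°): beam 1 = 2.5882 ≠ 2.8868 ✗
  (5.5, 5.5, 210°): beam 1 = 1.7321 ≠ 2.8868 ✗
  (8.5, 3.5, 60°): beam 1 = 0.5774 ≠ 2.8868 ✗
  (1.5, 5.5, 120°): beam 1 = 3.0000 ≠ 2.8868 ✗
  …
  (2.5, 4.5, 210°): r_1=2.8868, r_2=0.5176, r_3=3.6235, r_4=4.0415 — all match ✓
Unique over the lattice → pose = (2.5, 4.5, 210°).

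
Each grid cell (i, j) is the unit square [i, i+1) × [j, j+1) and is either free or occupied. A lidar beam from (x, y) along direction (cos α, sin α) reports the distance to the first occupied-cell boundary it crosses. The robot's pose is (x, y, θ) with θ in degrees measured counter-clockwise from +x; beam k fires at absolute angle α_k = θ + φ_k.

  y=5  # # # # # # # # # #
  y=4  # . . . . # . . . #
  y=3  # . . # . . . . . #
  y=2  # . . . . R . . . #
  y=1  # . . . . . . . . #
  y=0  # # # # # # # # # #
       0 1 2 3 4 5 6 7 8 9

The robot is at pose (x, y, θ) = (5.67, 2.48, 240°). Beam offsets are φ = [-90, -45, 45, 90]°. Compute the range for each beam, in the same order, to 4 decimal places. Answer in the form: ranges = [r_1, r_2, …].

ranges = [1.9283, 4.8347, 1.5322, 2.9600]

beam 1: φ=-90°, α=150°
  dir = (cos 150°, sin 150°) = (-0.8660, 0.5000); from cell (5,2)
  next x-line at t=0.7736, next y-line at t=1.0400; Δt_x=1.1547, Δt_y=2.0000
    x: enter (4,2) at t=0.7736
    y: enter (4,3) at t=1.0400
    x: enter (3,3) at t=1.9283 ← occupied
  → r_1 = 1.9283
beam 2: φ=-45°, α=195°
  dir = (cos 195°, sin 195°) = (-0.9659, -0.2588); from cell (5,2)
  next x-line at t=0.6936, next y-line at t=1.8546; Δt_x=1.0353, Δt_y=3.8637
    x: enter (4,2) at t=0.6936
    x: enter (3,2) at t=1.7289
    y: enter (3,1) at t=1.8546
    x: enter (2,1) at t=2.7642
    x: enter (1,1) at t=3.7995
    x: enter (0,1) at t=4.8347 ← occupied
  → r_2 = 4.8347
beam 3: φ=45°, α=285°
  dir = (cos 285°, sin 285°) = (0.2588, -0.9659); from cell (5,2)
  next x-line at t=1.2750, next y-line at t=0.4969; Δt_x=3.8637, Δt_y=1.0353
    y: enter (5,1) at t=0.4969
    x: enter (6,1) at t=1.2750
    y: enter (6,0) at t=1.5322 ← occupied
  → r_3 = 1.5322
beam 4: φ=90°, α=330°
  dir = (cos 330°, sin 330°) = (0.8660, -0.5000); from cell (5,2)
  next x-line at t=0.3811, next y-line at t=0.9600; Δt_x=1.1547, Δt_y=2.0000
    x: enter (6,2) at t=0.3811
    y: enter (6,1) at t=0.9600
    x: enter (7,1) at t=1.5358
    x: enter (8,1) at t=2.6905
    y: enter (8,0) at t=2.9600 ← occupied
  → r_4 = 2.9600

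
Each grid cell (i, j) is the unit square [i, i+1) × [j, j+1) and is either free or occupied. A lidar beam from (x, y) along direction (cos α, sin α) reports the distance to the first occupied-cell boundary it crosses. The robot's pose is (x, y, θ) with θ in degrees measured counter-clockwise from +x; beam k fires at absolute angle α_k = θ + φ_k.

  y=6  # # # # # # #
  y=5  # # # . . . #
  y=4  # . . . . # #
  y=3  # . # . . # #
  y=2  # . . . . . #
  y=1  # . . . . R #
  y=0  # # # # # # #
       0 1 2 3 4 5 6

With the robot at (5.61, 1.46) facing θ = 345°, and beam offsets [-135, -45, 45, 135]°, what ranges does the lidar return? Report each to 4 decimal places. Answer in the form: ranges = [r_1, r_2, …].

beam 1: φ=-135°, α=210°
  direction (-0.8660, -0.5000); cell (5,1); t to first gridline: x 0.7044, y 0.9200 (then +1.1547 / +2.0000)
    (4,1) via x @ 0.7044
    (4,0) via y @ 0.9200  # hit
  → r_1 = 0.9200
beam 2: φ=-45°, α=300°
  direction (0.5000, -0.8660); cell (5,1); t to first gridline: x 0.7800, y 0.5312 (then +2.0000 / +1.1547)
    (5,0) via y @ 0.5312  # hit
  → r_2 = 0.5312
beam 3: φ=45°, α=30°
  direction (0.8660, 0.5000); cell (5,1); t to first gridline: x 0.4503, y 1.0800 (then +1.1547 / +2.0000)
    (6,1) via x @ 0.4503  # hit
  → r_3 = 0.4503
beam 4: φ=135°, α=120°
  direction (-0.5000, 0.8660); cell (5,1); t to first gridline: x 1.2200, y 0.6235 (then +2.0000 / +1.1547)
    (5,2) via y @ 0.6235
    (4,2) via x @ 1.2200
    (4,3) via y @ 1.7782
    (4,4) via y @ 2.9329
    (3,4) via x @ 3.2200
    (3,5) via y @ 4.0876
    (2,5) via x @ 5.2200  # hit
  → r_4 = 5.2200

ranges = [0.9200, 0.5312, 0.4503, 5.2200]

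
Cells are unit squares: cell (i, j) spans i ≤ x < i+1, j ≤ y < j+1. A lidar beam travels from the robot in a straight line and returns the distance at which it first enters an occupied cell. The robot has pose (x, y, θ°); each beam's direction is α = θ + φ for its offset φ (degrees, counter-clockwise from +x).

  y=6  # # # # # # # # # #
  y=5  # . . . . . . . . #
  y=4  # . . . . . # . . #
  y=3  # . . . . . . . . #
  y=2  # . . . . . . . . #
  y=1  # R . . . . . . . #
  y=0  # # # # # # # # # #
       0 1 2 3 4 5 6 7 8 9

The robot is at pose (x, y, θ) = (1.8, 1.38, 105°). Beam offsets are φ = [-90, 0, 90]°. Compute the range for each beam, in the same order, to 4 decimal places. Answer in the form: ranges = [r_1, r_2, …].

ranges = [7.4540, 3.0910, 0.8282]

beam 1: φ=-90°, α=15°
  direction (0.9659, 0.2588); cell (1,1); t to first gridline: x 0.2071, y 2.3955 (then +1.0353 / +3.8637)
    (2,1) via x @ 0.2071
    (3,1) via x @ 1.2423
    (4,1) via x @ 2.2776
    (4,2) via y @ 2.3955
    (5,2) via x @ 3.3129
    (6,2) via x @ 4.3482
    (7,2) via x @ 5.3834
    (7,3) via y @ 6.2592
    (8,3) via x @ 6.4187
    (9,3) via x @ 7.4540  # hit
  → r_1 = 7.4540
beam 2: φ=0°, α=105°
  direction (-0.2588, 0.9659); cell (1,1); t to first gridline: x 3.0910, y 0.6419 (then +3.8637 / +1.0353)
    (1,2) via y @ 0.6419
    (1,3) via y @ 1.6771
    (1,4) via y @ 2.7124
    (0,4) via x @ 3.0910  # hit
  → r_2 = 3.0910
beam 3: φ=90°, α=195°
  direction (-0.9659, -0.2588); cell (1,1); t to first gridline: x 0.8282, y 1.4682 (then +1.0353 / +3.8637)
    (0,1) via x @ 0.8282  # hit
  → r_3 = 0.8282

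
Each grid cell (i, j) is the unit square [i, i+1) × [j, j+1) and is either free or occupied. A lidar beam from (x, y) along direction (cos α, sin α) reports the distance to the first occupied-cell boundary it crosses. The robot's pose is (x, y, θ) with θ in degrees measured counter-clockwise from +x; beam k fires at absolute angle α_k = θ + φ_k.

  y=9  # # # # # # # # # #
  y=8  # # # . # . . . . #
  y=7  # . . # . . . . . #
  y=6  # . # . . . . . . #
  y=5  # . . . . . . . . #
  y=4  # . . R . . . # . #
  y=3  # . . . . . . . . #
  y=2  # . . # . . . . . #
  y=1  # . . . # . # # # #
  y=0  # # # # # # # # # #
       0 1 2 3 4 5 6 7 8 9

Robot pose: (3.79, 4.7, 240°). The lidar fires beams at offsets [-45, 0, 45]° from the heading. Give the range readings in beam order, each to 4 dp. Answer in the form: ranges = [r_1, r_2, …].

ranges = [2.8884, 4.2724, 2.7952]

beam 1: φ=-45°, α=195°
  cosα=-0.9659 sinα=-0.2588 | (3,4) | tMaxX 0.8179 tMaxY 2.7046 | tΔX 1.0353 tΔY 3.8637
    t=0.8179 [x] (2,4)
    t=1.8531 [x] (1,4)
    t=2.7046 [y] (1,3)
    t=2.8884 [x] (0,3) — stop
  → r_1 = 2.8884
beam 2: φ=0°, α=240°
  cosα=-0.5000 sinα=-0.8660 | (3,4) | tMaxX 1.5800 tMaxY 0.8083 | tΔX 2.0000 tΔY 1.1547
    t=0.8083 [y] (3,3)
    t=1.5800 [x] (2,3)
    t=1.9630 [y] (2,2)
    t=3.1177 [y] (2,1)
    t=3.5800 [x] (1,1)
    t=4.2724 [y] (1,0) — stop
  → r_2 = 4.2724
beam 3: φ=45°, α=285°
  cosα=0.2588 sinα=-0.9659 | (3,4) | tMaxX 0.8114 tMaxY 0.7247 | tΔX 3.8637 tΔY 1.0353
    t=0.7247 [y] (3,3)
    t=0.8114 [x] (4,3)
    t=1.7600 [y] (4,2)
    t=2.7952 [y] (4,1) — stop
  → r_3 = 2.7952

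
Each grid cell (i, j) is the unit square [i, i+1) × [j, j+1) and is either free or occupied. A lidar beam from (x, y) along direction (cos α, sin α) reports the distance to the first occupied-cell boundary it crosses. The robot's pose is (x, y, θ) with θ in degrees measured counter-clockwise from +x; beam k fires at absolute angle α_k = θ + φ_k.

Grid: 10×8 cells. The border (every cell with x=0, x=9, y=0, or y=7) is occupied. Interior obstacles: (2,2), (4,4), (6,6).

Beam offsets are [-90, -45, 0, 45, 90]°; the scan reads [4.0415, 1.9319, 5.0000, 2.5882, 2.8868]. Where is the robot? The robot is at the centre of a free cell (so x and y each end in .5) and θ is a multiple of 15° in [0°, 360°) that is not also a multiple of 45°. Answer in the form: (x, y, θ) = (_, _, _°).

(x, y, θ) = (6.5, 3.5, 210°)

Enumerate (i+0.5, j+0.5, θ) over the 45 free cells and 16 admissible headings. For each, cast all 5 beams and compare to the given ranges.
  (7.5, 4.5, 240°): beam 1 = 5.0000 ≠ 4.0415 ✗
  (7.5, 4.5, 255°): beam 1 = 6.7293 ≠ 4.0415 ✗
  (2.5, 4.5, 300°): beam 1 = 1.7321 ≠ 4.0415 ✗
  (8.5, 1.5, 255°): beam 1 = 5.6940 ≠ 4.0415 ✗
  …
  (6.5, 3.5, 210°): r_1=4.0415, r_2=1.9319, r_3=5.0000, r_4=2.5882, r_5=2.8868 — all match ✓
Only this pose fits every beam.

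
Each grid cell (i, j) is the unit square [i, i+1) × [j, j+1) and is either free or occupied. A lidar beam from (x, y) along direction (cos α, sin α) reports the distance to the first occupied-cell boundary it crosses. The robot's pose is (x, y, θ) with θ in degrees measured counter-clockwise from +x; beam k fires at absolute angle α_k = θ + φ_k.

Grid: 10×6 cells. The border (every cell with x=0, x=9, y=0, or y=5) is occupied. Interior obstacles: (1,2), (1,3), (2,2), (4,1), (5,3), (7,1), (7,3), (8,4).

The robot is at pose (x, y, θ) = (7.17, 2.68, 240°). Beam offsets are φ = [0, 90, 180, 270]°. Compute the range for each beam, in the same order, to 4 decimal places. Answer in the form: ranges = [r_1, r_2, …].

beam 1: φ=0°, α=240°
  dir = (cos 240°, sin 240°) = (-0.5000, -0.8660); from cell (7,2)
  next x-line at t=0.3400, next y-line at t=0.7852; Δt_x=2.0000, Δt_y=1.1547
    x: enter (6,2) at t=0.3400
    y: enter (6,1) at t=0.7852
    y: enter (6,0) at t=1.9399 ← occupied
  → r_1 = 1.9399
beam 2: φ=90°, α=330°
  dir = (cos 330°, sin 330°) = (0.8660, -0.5000); from cell (7,2)
  next x-line at t=0.9584, next y-line at t=1.3600; Δt_x=1.1547, Δt_y=2.0000
    x: enter (8,2) at t=0.9584
    y: enter (8,1) at t=1.3600
    x: enter (9,1) at t=2.1131 ← occupied
  → r_2 = 2.1131
beam 3: φ=180°, α=60°
  dir = (cos 60°, sin 60°) = (0.5000, 0.8660); from cell (7,2)
  next x-line at t=1.6600, next y-line at t=0.3695; Δt_x=2.0000, Δt_y=1.1547
    y: enter (7,3) at t=0.3695 ← occupied
  → r_3 = 0.3695
beam 4: φ=270°, α=150°
  dir = (cos 150°, sin 150°) = (-0.8660, 0.5000); from cell (7,2)
  next x-line at t=0.1963, next y-line at t=0.6400; Δt_x=1.1547, Δt_y=2.0000
    x: enter (6,2) at t=0.1963
    y: enter (6,3) at t=0.6400
    x: enter (5,3) at t=1.3510 ← occupied
  → r_4 = 1.3510

ranges = [1.9399, 2.1131, 0.3695, 1.3510]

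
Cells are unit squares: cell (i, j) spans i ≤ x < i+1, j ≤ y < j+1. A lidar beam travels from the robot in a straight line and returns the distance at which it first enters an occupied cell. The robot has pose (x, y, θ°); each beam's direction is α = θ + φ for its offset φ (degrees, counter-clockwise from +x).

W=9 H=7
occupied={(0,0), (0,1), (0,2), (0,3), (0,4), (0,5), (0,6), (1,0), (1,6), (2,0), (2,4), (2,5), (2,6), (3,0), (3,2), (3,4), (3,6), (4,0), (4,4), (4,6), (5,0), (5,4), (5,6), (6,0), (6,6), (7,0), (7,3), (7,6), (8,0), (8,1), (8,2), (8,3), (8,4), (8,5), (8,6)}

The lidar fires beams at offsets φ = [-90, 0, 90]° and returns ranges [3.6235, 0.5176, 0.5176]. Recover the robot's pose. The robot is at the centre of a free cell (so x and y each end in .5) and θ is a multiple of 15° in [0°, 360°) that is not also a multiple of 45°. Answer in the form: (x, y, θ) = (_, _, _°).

Enumerate (i+0.5, j+0.5, θ) over the 28 free cells and 16 admissible headings. For each, cast all 3 beams and compare to the given ranges.
  (7.5, 4.5, 150°): beam 1 = 1.0000 ≠ 3.6235 ✗
  (1.5, 1.5, 285°): beam 1 = 0.5176 ≠ 3.6235 ✗
  (6.5, 2.5, 345°): beam 1 = 1.5529 ≠ 3.6235 ✗
  …
  (7.5, 1.5, 255°): r_1=3.6235, r_2=0.5176, r_3=0.5176 — all match ✓
No second candidate reproduces the full scan.

(x, y, θ) = (7.5, 1.5, 255°)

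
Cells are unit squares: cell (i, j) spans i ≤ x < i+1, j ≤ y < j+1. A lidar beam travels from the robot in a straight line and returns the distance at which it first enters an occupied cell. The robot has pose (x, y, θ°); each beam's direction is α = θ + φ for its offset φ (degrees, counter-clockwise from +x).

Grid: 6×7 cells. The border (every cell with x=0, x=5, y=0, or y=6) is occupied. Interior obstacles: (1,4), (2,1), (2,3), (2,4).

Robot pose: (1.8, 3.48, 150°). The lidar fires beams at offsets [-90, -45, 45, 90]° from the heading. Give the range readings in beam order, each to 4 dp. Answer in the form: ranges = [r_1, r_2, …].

ranges = [0.4000, 0.5383, 0.8282, 1.6000]

beam 1: φ=-90°, α=60°
  dir = (cos 60°, sin 60°) = (0.5000, 0.8660); from cell (1,3)
  next x-line at t=0.4000, next y-line at t=0.6004; Δt_x=2.0000, Δt_y=1.1547
    x: enter (2,3) at t=0.4000 ← occupied
  → r_1 = 0.4000
beam 2: φ=-45°, α=105°
  dir = (cos 105°, sin 105°) = (-0.2588, 0.9659); from cell (1,3)
  next x-line at t=3.0910, next y-line at t=0.5383; Δt_x=3.8637, Δt_y=1.0353
    y: enter (1,4) at t=0.5383 ← occupied
  → r_2 = 0.5383
beam 3: φ=45°, α=195°
  dir = (cos 195°, sin 195°) = (-0.9659, -0.2588); from cell (1,3)
  next x-line at t=0.8282, next y-line at t=1.8546; Δt_x=1.0353, Δt_y=3.8637
    x: enter (0,3) at t=0.8282 ← occupied
  → r_3 = 0.8282
beam 4: φ=90°, α=240°
  dir = (cos 240°, sin 240°) = (-0.5000, -0.8660); from cell (1,3)
  next x-line at t=1.6000, next y-line at t=0.5543; Δt_x=2.0000, Δt_y=1.1547
    y: enter (1,2) at t=0.5543
    x: enter (0,2) at t=1.6000 ← occupied
  → r_4 = 1.6000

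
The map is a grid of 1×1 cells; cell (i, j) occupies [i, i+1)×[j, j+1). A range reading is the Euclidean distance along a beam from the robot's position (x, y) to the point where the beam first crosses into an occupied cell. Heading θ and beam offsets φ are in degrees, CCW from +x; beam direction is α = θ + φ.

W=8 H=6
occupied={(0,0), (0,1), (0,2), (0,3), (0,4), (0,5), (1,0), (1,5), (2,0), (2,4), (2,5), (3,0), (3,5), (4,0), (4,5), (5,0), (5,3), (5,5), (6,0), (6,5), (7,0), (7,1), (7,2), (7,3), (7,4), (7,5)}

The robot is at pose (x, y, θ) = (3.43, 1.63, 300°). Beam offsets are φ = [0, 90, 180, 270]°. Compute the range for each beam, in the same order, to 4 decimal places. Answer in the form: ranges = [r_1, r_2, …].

beam 1: φ=0°, α=300°
  cosα=0.5000 sinα=-0.8660 | (3,1) | tMaxX 1.1400 tMaxY 0.7275 | tΔX 2.0000 tΔY 1.1547
    t=0.7275 [y] (3,0) — stop
  → r_1 = 0.7275
beam 2: φ=90°, α=30°
  cosα=0.8660 sinα=0.5000 | (3,1) | tMaxX 0.6582 tMaxY 0.7400 | tΔX 1.1547 tΔY 2.0000
    t=0.6582 [x] (4,1)
    t=0.7400 [y] (4,2)
    t=1.8129 [x] (5,2)
    t=2.7400 [y] (5,3) — stop
  → r_2 = 2.7400
beam 3: φ=180°, α=120°
  cosα=-0.5000 sinα=0.8660 | (3,1) | tMaxX 0.8600 tMaxY 0.4272 | tΔX 2.0000 tΔY 1.1547
    t=0.4272 [y] (3,2)
    t=0.8600 [x] (2,2)
    t=1.5819 [y] (2,3)
    t=2.7366 [y] (2,4) — stop
  → r_3 = 2.7366
beam 4: φ=270°, α=210°
  cosα=-0.8660 sinα=-0.5000 | (3,1) | tMaxX 0.4965 tMaxY 1.2600 | tΔX 1.1547 tΔY 2.0000
    t=0.4965 [x] (2,1)
    t=1.2600 [y] (2,0) — stop
  → r_4 = 1.2600

ranges = [0.7275, 2.7400, 2.7366, 1.2600]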